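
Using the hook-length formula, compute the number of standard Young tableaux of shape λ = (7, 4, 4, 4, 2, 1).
# SYT of shape (7, 4, 4, 4, 2, 1) = 1600448850

Hook-length formula: f^λ = n! / Π hook(c), product over all cells c of the Young diagram. For λ = (7, 4, 4, 4, 2, 1), n = 22 boxes. Hook lengths by row (left-to-right, top-to-bottom): [12, 10, 8, 7, 3, 2, 1]; [8, 6, 4, 3]; [7, 5, 3, 2]; [6, 4, 2, 1]; [3, 1]; [1]. Product of hooks = 702303436800. So f^λ = 22! / 702303436800 = 1124000727777607680000 / 702303436800 = 1600448850.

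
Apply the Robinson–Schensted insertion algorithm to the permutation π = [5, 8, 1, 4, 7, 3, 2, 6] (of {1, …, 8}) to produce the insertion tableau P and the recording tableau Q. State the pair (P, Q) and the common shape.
P = [1, 2, 6] / [3, 7] / [4, 8] / [5];  Q = [1, 2, 5] / [3, 4] / [6, 8] / [7];  common shape = (3, 2, 2, 1)

Row-insert the values π_1, π_2, … into P one at a time, bumping the leftmost entry strictly greater than the inserted value down to the next row. The recording tableau Q records, in position (i, j), the step at which that cell was added to P.
  Insert 5 (step 1): P = [5];  Q = [1]
  Insert 8 (step 2): P = [5, 8];  Q = [1, 2]
  Insert 1 (step 3): P = [1, 8] / [5];  Q = [1, 2] / [3]
  Insert 4 (step 4): P = [1, 4] / [5, 8];  Q = [1, 2] / [3, 4]
  Insert 7 (step 5): P = [1, 4, 7] / [5, 8];  Q = [1, 2, 5] / [3, 4]
  Insert 3 (step 6): P = [1, 3, 7] / [4, 8] / [5];  Q = [1, 2, 5] / [3, 4] / [6]
  Insert 2 (step 7): P = [1, 2, 7] / [3, 8] / [4] / [5];  Q = [1, 2, 5] / [3, 4] / [6] / [7]
  Insert 6 (step 8): P = [1, 2, 6] / [3, 7] / [4, 8] / [5];  Q = [1, 2, 5] / [3, 4] / [6, 8] / [7]
Final shape: (3, 2, 2, 1).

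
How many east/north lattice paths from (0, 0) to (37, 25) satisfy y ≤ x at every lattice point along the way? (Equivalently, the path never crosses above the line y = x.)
Number of paths = 50428212886159017

By the reflection principle (André's argument), the number of monotone paths to (37, 25) with n ≤ m that never go above y = x is C(62, 37) − C(62, 38) = 147405545359541742 − 96977332473382725 = 50428212886159017.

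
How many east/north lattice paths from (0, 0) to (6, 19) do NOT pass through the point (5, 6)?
Number of paths = 170632

Total paths from (0, 0) to (6, 19): C(25, 6) = 177100. Paths through (5, 6): (paths (0, 0) → (5, 6)) × (paths (5, 6) → (6, 19)) = C(11, 5) · C(14, 1) = 462 · 14 = 6468. Avoidance count = 177100 − 6468 = 170632.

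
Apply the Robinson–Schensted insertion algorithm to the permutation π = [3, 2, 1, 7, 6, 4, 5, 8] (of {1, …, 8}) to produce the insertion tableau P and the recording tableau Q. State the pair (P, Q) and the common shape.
P = [1, 4, 5, 8] / [2, 6] / [3, 7];  Q = [1, 4, 7, 8] / [2, 5] / [3, 6];  common shape = (4, 2, 2)

Row-insert the values π_1, π_2, … into P one at a time, bumping the leftmost entry strictly greater than the inserted value down to the next row. The recording tableau Q records, in position (i, j), the step at which that cell was added to P.
  Insert 3 (step 1): P = [3];  Q = [1]
  Insert 2 (step 2): P = [2] / [3];  Q = [1] / [2]
  Insert 1 (step 3): P = [1] / [2] / [3];  Q = [1] / [2] / [3]
  Insert 7 (step 4): P = [1, 7] / [2] / [3];  Q = [1, 4] / [2] / [3]
  Insert 6 (step 5): P = [1, 6] / [2, 7] / [3];  Q = [1, 4] / [2, 5] / [3]
  Insert 4 (step 6): P = [1, 4] / [2, 6] / [3, 7];  Q = [1, 4] / [2, 5] / [3, 6]
  Insert 5 (step 7): P = [1, 4, 5] / [2, 6] / [3, 7];  Q = [1, 4, 7] / [2, 5] / [3, 6]
  Insert 8 (step 8): P = [1, 4, 5, 8] / [2, 6] / [3, 7];  Q = [1, 4, 7, 8] / [2, 5] / [3, 6]
Final shape: (4, 2, 2).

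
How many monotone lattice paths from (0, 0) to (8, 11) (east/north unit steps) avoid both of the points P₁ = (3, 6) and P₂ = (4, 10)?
Number of paths = 51509

Inclusion–exclusion. Total paths: C(19, 8) = 75582. Through P₁: C(9, 3)·C(10, 5) = 21168. Through P₂: C(14, 4)·C(5, 4) = 5005. Since P₁ is strictly southwest of P₂, a monotone path through both must visit P₁ then P₂; paths through both = C(9, 3)·C(5, 1)·C(5, 4) = 2100. Avoid both = 75582 − 21168 − 5005 + 2100 = 51509.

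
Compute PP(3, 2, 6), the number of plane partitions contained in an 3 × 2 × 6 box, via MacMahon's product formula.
PP(3, 2, 6) = 2520

Evaluate the triple product over i = 1..3, j = 1..2, k = 1..6. The factors are (2/1) · (3/2) · (4/3) · (5/4) · (6/5) · (7/6) · (3/2) · (4/3) · … (36 factors total). The numerators and denominators telescope so the product is an integer; carrying out the multiplication exactly gives PP(3, 2, 6) = 2520.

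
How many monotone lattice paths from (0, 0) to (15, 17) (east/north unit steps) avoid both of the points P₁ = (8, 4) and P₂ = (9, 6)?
Number of paths = 483786800

Inclusion–exclusion. Total paths: C(32, 15) = 565722720. Through P₁: C(12, 8)·C(20, 7) = 38372400. Through P₂: C(15, 9)·C(17, 6) = 61941880. Since P₁ is strictly southwest of P₂, a monotone path through both must visit P₁ then P₂; paths through both = C(12, 8)·C(3, 1)·C(17, 6) = 18378360. Avoid both = 565722720 − 38372400 − 61941880 + 18378360 = 483786800.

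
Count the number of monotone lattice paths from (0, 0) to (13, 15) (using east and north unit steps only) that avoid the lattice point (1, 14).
Number of paths = 37441965

Total paths from (0, 0) to (13, 15): C(28, 13) = 37442160. Paths through (1, 14): (paths (0, 0) → (1, 14)) × (paths (1, 14) → (13, 15)) = C(15, 1) · C(13, 12) = 15 · 13 = 195. Avoidance count = 37442160 − 195 = 37441965.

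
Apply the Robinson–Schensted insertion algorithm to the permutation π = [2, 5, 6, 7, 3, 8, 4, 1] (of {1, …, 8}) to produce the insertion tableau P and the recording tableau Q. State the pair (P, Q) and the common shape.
P = [1, 3, 4, 7, 8] / [2, 6] / [5];  Q = [1, 2, 3, 4, 6] / [5, 7] / [8];  common shape = (5, 2, 1)

Row-insert the values π_1, π_2, … into P one at a time, bumping the leftmost entry strictly greater than the inserted value down to the next row. The recording tableau Q records, in position (i, j), the step at which that cell was added to P.
  Insert 2 (step 1): P = [2];  Q = [1]
  Insert 5 (step 2): P = [2, 5];  Q = [1, 2]
  Insert 6 (step 3): P = [2, 5, 6];  Q = [1, 2, 3]
  Insert 7 (step 4): P = [2, 5, 6, 7];  Q = [1, 2, 3, 4]
  Insert 3 (step 5): P = [2, 3, 6, 7] / [5];  Q = [1, 2, 3, 4] / [5]
  Insert 8 (step 6): P = [2, 3, 6, 7, 8] / [5];  Q = [1, 2, 3, 4, 6] / [5]
  Insert 4 (step 7): P = [2, 3, 4, 7, 8] / [5, 6];  Q = [1, 2, 3, 4, 6] / [5, 7]
  Insert 1 (step 8): P = [1, 3, 4, 7, 8] / [2, 6] / [5];  Q = [1, 2, 3, 4, 6] / [5, 7] / [8]
Final shape: (5, 2, 1).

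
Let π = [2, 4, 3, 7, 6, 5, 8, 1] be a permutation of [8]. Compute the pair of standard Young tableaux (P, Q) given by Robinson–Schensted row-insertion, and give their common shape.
P = [1, 3, 5, 8] / [2, 6] / [4] / [7];  Q = [1, 2, 4, 7] / [3, 5] / [6] / [8];  common shape = (4, 2, 1, 1)

Row-insert the values π_1, π_2, … into P one at a time, bumping the leftmost entry strictly greater than the inserted value down to the next row. The recording tableau Q records, in position (i, j), the step at which that cell was added to P.
  Insert 2 (step 1): P = [2];  Q = [1]
  Insert 4 (step 2): P = [2, 4];  Q = [1, 2]
  Insert 3 (step 3): P = [2, 3] / [4];  Q = [1, 2] / [3]
  Insert 7 (step 4): P = [2, 3, 7] / [4];  Q = [1, 2, 4] / [3]
  Insert 6 (step 5): P = [2, 3, 6] / [4, 7];  Q = [1, 2, 4] / [3, 5]
  Insert 5 (step 6): P = [2, 3, 5] / [4, 6] / [7];  Q = [1, 2, 4] / [3, 5] / [6]
  Insert 8 (step 7): P = [2, 3, 5, 8] / [4, 6] / [7];  Q = [1, 2, 4, 7] / [3, 5] / [6]
  Insert 1 (step 8): P = [1, 3, 5, 8] / [2, 6] / [4] / [7];  Q = [1, 2, 4, 7] / [3, 5] / [6] / [8]
Final shape: (4, 2, 1, 1).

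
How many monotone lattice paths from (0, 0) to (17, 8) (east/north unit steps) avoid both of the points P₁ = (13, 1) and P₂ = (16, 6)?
Number of paths = 855468

Inclusion–exclusion. Total paths: C(25, 17) = 1081575. Through P₁: C(14, 13)·C(11, 4) = 4620. Through P₂: C(22, 16)·C(3, 1) = 223839. Since P₁ is strictly southwest of P₂, a monotone path through both must visit P₁ then P₂; paths through both = C(14, 13)·C(8, 3)·C(3, 1) = 2352. Avoid both = 1081575 − 4620 − 223839 + 2352 = 855468.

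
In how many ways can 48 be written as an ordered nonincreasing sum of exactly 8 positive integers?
p(48, 8 parts) = 9749

Partitions of n into exactly k parts are in bijection with partitions of n − k into at most k parts (subtract 1 from each part). So p(48, exactly 8) = p(40, parts ≤ 8). Computing via the recurrence p(m, j) = p(m, j−1) + p(m−j, j) gives 9749.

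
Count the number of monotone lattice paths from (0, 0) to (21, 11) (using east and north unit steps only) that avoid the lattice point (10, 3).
Number of paths = 107408028

Total paths from (0, 0) to (21, 11): C(32, 21) = 129024480. Paths through (10, 3): (paths (0, 0) → (10, 3)) × (paths (10, 3) → (21, 11)) = C(13, 10) · C(19, 11) = 286 · 75582 = 21616452. Avoidance count = 129024480 − 21616452 = 107408028.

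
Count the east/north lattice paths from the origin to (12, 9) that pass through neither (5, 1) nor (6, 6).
Number of paths = 180728

Inclusion–exclusion. Total paths: C(21, 12) = 293930. Through P₁: C(6, 5)·C(15, 7) = 38610. Through P₂: C(12, 6)·C(9, 6) = 77616. Since P₁ is strictly southwest of P₂, a monotone path through both must visit P₁ then P₂; paths through both = C(6, 5)·C(6, 1)·C(9, 6) = 3024. Avoid both = 293930 − 38610 − 77616 + 3024 = 180728.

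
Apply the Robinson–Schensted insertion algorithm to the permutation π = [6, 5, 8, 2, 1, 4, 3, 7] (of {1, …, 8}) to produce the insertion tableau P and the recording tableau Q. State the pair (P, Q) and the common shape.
P = [1, 3, 7] / [2, 4] / [5, 8] / [6];  Q = [1, 3, 8] / [2, 6] / [4, 7] / [5];  common shape = (3, 2, 2, 1)

Row-insert the values π_1, π_2, … into P one at a time, bumping the leftmost entry strictly greater than the inserted value down to the next row. The recording tableau Q records, in position (i, j), the step at which that cell was added to P.
  Insert 6 (step 1): P = [6];  Q = [1]
  Insert 5 (step 2): P = [5] / [6];  Q = [1] / [2]
  Insert 8 (step 3): P = [5, 8] / [6];  Q = [1, 3] / [2]
  Insert 2 (step 4): P = [2, 8] / [5] / [6];  Q = [1, 3] / [2] / [4]
  Insert 1 (step 5): P = [1, 8] / [2] / [5] / [6];  Q = [1, 3] / [2] / [4] / [5]
  Insert 4 (step 6): P = [1, 4] / [2, 8] / [5] / [6];  Q = [1, 3] / [2, 6] / [4] / [5]
  Insert 3 (step 7): P = [1, 3] / [2, 4] / [5, 8] / [6];  Q = [1, 3] / [2, 6] / [4, 7] / [5]
  Insert 7 (step 8): P = [1, 3, 7] / [2, 4] / [5, 8] / [6];  Q = [1, 3, 8] / [2, 6] / [4, 7] / [5]
Final shape: (3, 2, 2, 1).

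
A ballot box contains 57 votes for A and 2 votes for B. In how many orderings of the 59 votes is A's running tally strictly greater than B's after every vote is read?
Strict-lead orderings = 1595

Total orderings of the 59 votes with 57 for A: C(59, 57) = 1711. By the Bertrand ballot formula (Cycle Lemma / reflection principle), the number of orderings in which A is strictly ahead of B throughout is (p − q)/(p + q) · C(p + q, p) = (57 − 2)/(57 + 2) · 1711 = 1595.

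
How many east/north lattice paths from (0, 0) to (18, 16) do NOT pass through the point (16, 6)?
Number of paths = 2199036972

Total paths from (0, 0) to (18, 16): C(34, 18) = 2203961430. Paths through (16, 6): (paths (0, 0) → (16, 6)) × (paths (16, 6) → (18, 16)) = C(22, 16) · C(12, 2) = 74613 · 66 = 4924458. Avoidance count = 2203961430 − 4924458 = 2199036972.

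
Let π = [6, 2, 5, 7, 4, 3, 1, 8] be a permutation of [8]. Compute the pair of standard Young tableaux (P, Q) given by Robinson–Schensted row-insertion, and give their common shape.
P = [1, 3, 7, 8] / [2] / [4] / [5] / [6];  Q = [1, 3, 4, 8] / [2] / [5] / [6] / [7];  common shape = (4, 1, 1, 1, 1)

Row-insert the values π_1, π_2, … into P one at a time, bumping the leftmost entry strictly greater than the inserted value down to the next row. The recording tableau Q records, in position (i, j), the step at which that cell was added to P.
  Insert 6 (step 1): P = [6];  Q = [1]
  Insert 2 (step 2): P = [2] / [6];  Q = [1] / [2]
  Insert 5 (step 3): P = [2, 5] / [6];  Q = [1, 3] / [2]
  Insert 7 (step 4): P = [2, 5, 7] / [6];  Q = [1, 3, 4] / [2]
  Insert 4 (step 5): P = [2, 4, 7] / [5] / [6];  Q = [1, 3, 4] / [2] / [5]
  Insert 3 (step 6): P = [2, 3, 7] / [4] / [5] / [6];  Q = [1, 3, 4] / [2] / [5] / [6]
  Insert 1 (step 7): P = [1, 3, 7] / [2] / [4] / [5] / [6];  Q = [1, 3, 4] / [2] / [5] / [6] / [7]
  Insert 8 (step 8): P = [1, 3, 7, 8] / [2] / [4] / [5] / [6];  Q = [1, 3, 4, 8] / [2] / [5] / [6] / [7]
Final shape: (4, 1, 1, 1, 1).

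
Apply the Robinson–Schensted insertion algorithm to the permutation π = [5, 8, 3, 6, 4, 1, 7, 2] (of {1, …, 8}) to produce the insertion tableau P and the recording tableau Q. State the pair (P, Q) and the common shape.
P = [1, 2, 7] / [3, 4] / [5, 6] / [8];  Q = [1, 2, 7] / [3, 4] / [5, 8] / [6];  common shape = (3, 2, 2, 1)

Row-insert the values π_1, π_2, … into P one at a time, bumping the leftmost entry strictly greater than the inserted value down to the next row. The recording tableau Q records, in position (i, j), the step at which that cell was added to P.
  Insert 5 (step 1): P = [5];  Q = [1]
  Insert 8 (step 2): P = [5, 8];  Q = [1, 2]
  Insert 3 (step 3): P = [3, 8] / [5];  Q = [1, 2] / [3]
  Insert 6 (step 4): P = [3, 6] / [5, 8];  Q = [1, 2] / [3, 4]
  Insert 4 (step 5): P = [3, 4] / [5, 6] / [8];  Q = [1, 2] / [3, 4] / [5]
  Insert 1 (step 6): P = [1, 4] / [3, 6] / [5] / [8];  Q = [1, 2] / [3, 4] / [5] / [6]
  Insert 7 (step 7): P = [1, 4, 7] / [3, 6] / [5] / [8];  Q = [1, 2, 7] / [3, 4] / [5] / [6]
  Insert 2 (step 8): P = [1, 2, 7] / [3, 4] / [5, 6] / [8];  Q = [1, 2, 7] / [3, 4] / [5, 8] / [6]
Final shape: (3, 2, 2, 1).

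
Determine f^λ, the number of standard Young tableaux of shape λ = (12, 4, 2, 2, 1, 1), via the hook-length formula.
# SYT of shape (12, 4, 2, 2, 1, 1) = 166378212

Hook-length formula: f^λ = n! / Π hook(c), product over all cells c of the Young diagram. For λ = (12, 4, 2, 2, 1, 1), n = 22 boxes. Hook lengths by row (left-to-right, top-to-bottom): [17, 14, 11, 10, 8, 7, 6, 5, 4, 3, 2, 1]; [8, 5, 2, 1]; [5, 2]; [4, 1]; [2]; [1]. Product of hooks = 6755696640000. So f^λ = 22! / 6755696640000 = 1124000727777607680000 / 6755696640000 = 166378212.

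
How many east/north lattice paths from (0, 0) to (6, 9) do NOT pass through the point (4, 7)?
Number of paths = 3025

Total paths from (0, 0) to (6, 9): C(15, 6) = 5005. Paths through (4, 7): (paths (0, 0) → (4, 7)) × (paths (4, 7) → (6, 9)) = C(11, 4) · C(4, 2) = 330 · 6 = 1980. Avoidance count = 5005 − 1980 = 3025.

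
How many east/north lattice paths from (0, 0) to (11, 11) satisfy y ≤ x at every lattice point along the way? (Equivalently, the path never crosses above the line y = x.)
Number of paths = 58786

By the reflection principle (André's argument), the number of monotone paths to (11, 11) with n ≤ m that never go above y = x is C(22, 11) − C(22, 12) = 705432 − 646646 = 58786.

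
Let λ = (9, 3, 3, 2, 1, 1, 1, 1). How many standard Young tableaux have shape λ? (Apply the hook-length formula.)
# SYT of shape (9, 3, 3, 2, 1, 1, 1, 1) = 180032125

Hook-length formula: f^λ = n! / Π hook(c), product over all cells c of the Young diagram. For λ = (9, 3, 3, 2, 1, 1, 1, 1), n = 21 boxes. Hook lengths by row (left-to-right, top-to-bottom): [16, 11, 9, 6, 5, 4, 3, 2, 1]; [9, 4, 2]; [8, 3, 1]; [6, 1]; [4]; [3]; [2]; [1]. Product of hooks = 283787919360. So f^λ = 21! / 283787919360 = 51090942171709440000 / 283787919360 = 180032125.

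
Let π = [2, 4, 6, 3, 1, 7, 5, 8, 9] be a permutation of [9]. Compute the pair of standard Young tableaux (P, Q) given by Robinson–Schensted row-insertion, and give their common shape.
P = [1, 3, 5, 7, 8, 9] / [2, 6] / [4];  Q = [1, 2, 3, 6, 8, 9] / [4, 7] / [5];  common shape = (6, 2, 1)

Row-insert the values π_1, π_2, … into P one at a time, bumping the leftmost entry strictly greater than the inserted value down to the next row. The recording tableau Q records, in position (i, j), the step at which that cell was added to P.
  Insert 2 (step 1): P = [2];  Q = [1]
  Insert 4 (step 2): P = [2, 4];  Q = [1, 2]
  Insert 6 (step 3): P = [2, 4, 6];  Q = [1, 2, 3]
  Insert 3 (step 4): P = [2, 3, 6] / [4];  Q = [1, 2, 3] / [4]
  Insert 1 (step 5): P = [1, 3, 6] / [2] / [4];  Q = [1, 2, 3] / [4] / [5]
  Insert 7 (step 6): P = [1, 3, 6, 7] / [2] / [4];  Q = [1, 2, 3, 6] / [4] / [5]
  Insert 5 (step 7): P = [1, 3, 5, 7] / [2, 6] / [4];  Q = [1, 2, 3, 6] / [4, 7] / [5]
  Insert 8 (step 8): P = [1, 3, 5, 7, 8] / [2, 6] / [4];  Q = [1, 2, 3, 6, 8] / [4, 7] / [5]
  Insert 9 (step 9): P = [1, 3, 5, 7, 8, 9] / [2, 6] / [4];  Q = [1, 2, 3, 6, 8, 9] / [4, 7] / [5]
Final shape: (6, 2, 1).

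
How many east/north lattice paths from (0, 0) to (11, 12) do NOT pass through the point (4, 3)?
Number of paths = 951678

Total paths from (0, 0) to (11, 12): C(23, 11) = 1352078. Paths through (4, 3): (paths (0, 0) → (4, 3)) × (paths (4, 3) → (11, 12)) = C(7, 4) · C(16, 7) = 35 · 11440 = 400400. Avoidance count = 1352078 − 400400 = 951678.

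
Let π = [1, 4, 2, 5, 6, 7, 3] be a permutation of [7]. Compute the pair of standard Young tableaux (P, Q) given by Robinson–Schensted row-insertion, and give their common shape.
P = [1, 2, 3, 6, 7] / [4, 5];  Q = [1, 2, 4, 5, 6] / [3, 7];  common shape = (5, 2)

Row-insert the values π_1, π_2, … into P one at a time, bumping the leftmost entry strictly greater than the inserted value down to the next row. The recording tableau Q records, in position (i, j), the step at which that cell was added to P.
  Insert 1 (step 1): P = [1];  Q = [1]
  Insert 4 (step 2): P = [1, 4];  Q = [1, 2]
  Insert 2 (step 3): P = [1, 2] / [4];  Q = [1, 2] / [3]
  Insert 5 (step 4): P = [1, 2, 5] / [4];  Q = [1, 2, 4] / [3]
  Insert 6 (step 5): P = [1, 2, 5, 6] / [4];  Q = [1, 2, 4, 5] / [3]
  Insert 7 (step 6): P = [1, 2, 5, 6, 7] / [4];  Q = [1, 2, 4, 5, 6] / [3]
  Insert 3 (step 7): P = [1, 2, 3, 6, 7] / [4, 5];  Q = [1, 2, 4, 5, 6] / [3, 7]
Final shape: (5, 2).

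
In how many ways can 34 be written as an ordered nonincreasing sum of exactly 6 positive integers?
p(34, 6 parts) = 931

Partitions of n into exactly k parts are in bijection with partitions of n − k into at most k parts (subtract 1 from each part). So p(34, exactly 6) = p(28, parts ≤ 6). Computing via the recurrence p(m, j) = p(m, j−1) + p(m−j, j) gives 931.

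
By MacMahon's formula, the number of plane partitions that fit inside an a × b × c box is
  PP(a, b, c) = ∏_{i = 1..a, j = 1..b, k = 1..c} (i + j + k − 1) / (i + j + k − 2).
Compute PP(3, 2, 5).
PP(3, 2, 5) = 1176

Evaluate the triple product over i = 1..3, j = 1..2, k = 1..5. The factors are (2/1) · (3/2) · (4/3) · (5/4) · (6/5) · (3/2) · (4/3) · (5/4) · … (30 factors total). The numerators and denominators telescope so the product is an integer; carrying out the multiplication exactly gives PP(3, 2, 5) = 1176.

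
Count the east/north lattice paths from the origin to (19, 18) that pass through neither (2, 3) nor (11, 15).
Number of paths = 11225572800

Inclusion–exclusion. Total paths: C(37, 19) = 17672631900. Through P₁: C(5, 2)·C(32, 17) = 5657227200. Through P₂: C(26, 11)·C(11, 8) = 1274816400. Since P₁ is strictly southwest of P₂, a monotone path through both must visit P₁ then P₂; paths through both = C(5, 2)·C(21, 9)·C(11, 8) = 484984500. Avoid both = 17672631900 − 5657227200 − 1274816400 + 484984500 = 11225572800.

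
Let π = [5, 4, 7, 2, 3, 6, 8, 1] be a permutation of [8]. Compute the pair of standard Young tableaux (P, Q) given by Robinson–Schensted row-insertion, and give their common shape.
P = [1, 3, 6, 8] / [2, 7] / [4] / [5];  Q = [1, 3, 6, 7] / [2, 5] / [4] / [8];  common shape = (4, 2, 1, 1)

Row-insert the values π_1, π_2, … into P one at a time, bumping the leftmost entry strictly greater than the inserted value down to the next row. The recording tableau Q records, in position (i, j), the step at which that cell was added to P.
  Insert 5 (step 1): P = [5];  Q = [1]
  Insert 4 (step 2): P = [4] / [5];  Q = [1] / [2]
  Insert 7 (step 3): P = [4, 7] / [5];  Q = [1, 3] / [2]
  Insert 2 (step 4): P = [2, 7] / [4] / [5];  Q = [1, 3] / [2] / [4]
  Insert 3 (step 5): P = [2, 3] / [4, 7] / [5];  Q = [1, 3] / [2, 5] / [4]
  Insert 6 (step 6): P = [2, 3, 6] / [4, 7] / [5];  Q = [1, 3, 6] / [2, 5] / [4]
  Insert 8 (step 7): P = [2, 3, 6, 8] / [4, 7] / [5];  Q = [1, 3, 6, 7] / [2, 5] / [4]
  Insert 1 (step 8): P = [1, 3, 6, 8] / [2, 7] / [4] / [5];  Q = [1, 3, 6, 7] / [2, 5] / [4] / [8]
Final shape: (4, 2, 1, 1).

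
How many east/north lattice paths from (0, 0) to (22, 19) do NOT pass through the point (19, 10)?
Number of paths = 240256068000

Total paths from (0, 0) to (22, 19): C(41, 22) = 244662670200. Paths through (19, 10): (paths (0, 0) → (19, 10)) × (paths (19, 10) → (22, 19)) = C(29, 19) · C(12, 3) = 20030010 · 220 = 4406602200. Avoidance count = 244662670200 − 4406602200 = 240256068000.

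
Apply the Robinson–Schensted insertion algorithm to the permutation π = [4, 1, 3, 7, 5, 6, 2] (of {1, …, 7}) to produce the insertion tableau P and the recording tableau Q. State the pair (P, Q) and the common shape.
P = [1, 2, 5, 6] / [3, 7] / [4];  Q = [1, 3, 4, 6] / [2, 5] / [7];  common shape = (4, 2, 1)

Row-insert the values π_1, π_2, … into P one at a time, bumping the leftmost entry strictly greater than the inserted value down to the next row. The recording tableau Q records, in position (i, j), the step at which that cell was added to P.
  Insert 4 (step 1): P = [4];  Q = [1]
  Insert 1 (step 2): P = [1] / [4];  Q = [1] / [2]
  Insert 3 (step 3): P = [1, 3] / [4];  Q = [1, 3] / [2]
  Insert 7 (step 4): P = [1, 3, 7] / [4];  Q = [1, 3, 4] / [2]
  Insert 5 (step 5): P = [1, 3, 5] / [4, 7];  Q = [1, 3, 4] / [2, 5]
  Insert 6 (step 6): P = [1, 3, 5, 6] / [4, 7];  Q = [1, 3, 4, 6] / [2, 5]
  Insert 2 (step 7): P = [1, 2, 5, 6] / [3, 7] / [4];  Q = [1, 3, 4, 6] / [2, 5] / [7]
Final shape: (4, 2, 1).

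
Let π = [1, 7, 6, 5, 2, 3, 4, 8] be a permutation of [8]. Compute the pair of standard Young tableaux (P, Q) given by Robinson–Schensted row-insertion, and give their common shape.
P = [1, 2, 3, 4, 8] / [5] / [6] / [7];  Q = [1, 2, 6, 7, 8] / [3] / [4] / [5];  common shape = (5, 1, 1, 1)

Row-insert the values π_1, π_2, … into P one at a time, bumping the leftmost entry strictly greater than the inserted value down to the next row. The recording tableau Q records, in position (i, j), the step at which that cell was added to P.
  Insert 1 (step 1): P = [1];  Q = [1]
  Insert 7 (step 2): P = [1, 7];  Q = [1, 2]
  Insert 6 (step 3): P = [1, 6] / [7];  Q = [1, 2] / [3]
  Insert 5 (step 4): P = [1, 5] / [6] / [7];  Q = [1, 2] / [3] / [4]
  Insert 2 (step 5): P = [1, 2] / [5] / [6] / [7];  Q = [1, 2] / [3] / [4] / [5]
  Insert 3 (step 6): P = [1, 2, 3] / [5] / [6] / [7];  Q = [1, 2, 6] / [3] / [4] / [5]
  Insert 4 (step 7): P = [1, 2, 3, 4] / [5] / [6] / [7];  Q = [1, 2, 6, 7] / [3] / [4] / [5]
  Insert 8 (step 8): P = [1, 2, 3, 4, 8] / [5] / [6] / [7];  Q = [1, 2, 6, 7, 8] / [3] / [4] / [5]
Final shape: (5, 1, 1, 1).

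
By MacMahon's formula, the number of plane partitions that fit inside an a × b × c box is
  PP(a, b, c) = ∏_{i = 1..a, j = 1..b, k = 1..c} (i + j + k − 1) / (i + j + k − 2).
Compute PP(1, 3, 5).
PP(1, 3, 5) = 56

Evaluate the triple product over i = 1..1, j = 1..3, k = 1..5. The factors are (2/1) · (3/2) · (4/3) · (5/4) · (6/5) · (3/2) · (4/3) · (5/4) · … (15 factors total). The numerators and denominators telescope so the product is an integer; carrying out the multiplication exactly gives PP(1, 3, 5) = 56.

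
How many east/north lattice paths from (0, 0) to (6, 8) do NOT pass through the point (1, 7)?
Number of paths = 2955

Total paths from (0, 0) to (6, 8): C(14, 6) = 3003. Paths through (1, 7): (paths (0, 0) → (1, 7)) × (paths (1, 7) → (6, 8)) = C(8, 1) · C(6, 5) = 8 · 6 = 48. Avoidance count = 3003 − 48 = 2955.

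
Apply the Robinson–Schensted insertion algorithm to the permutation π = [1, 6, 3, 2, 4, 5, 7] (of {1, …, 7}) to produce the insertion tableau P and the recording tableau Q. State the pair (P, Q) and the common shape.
P = [1, 2, 4, 5, 7] / [3] / [6];  Q = [1, 2, 5, 6, 7] / [3] / [4];  common shape = (5, 1, 1)

Row-insert the values π_1, π_2, … into P one at a time, bumping the leftmost entry strictly greater than the inserted value down to the next row. The recording tableau Q records, in position (i, j), the step at which that cell was added to P.
  Insert 1 (step 1): P = [1];  Q = [1]
  Insert 6 (step 2): P = [1, 6];  Q = [1, 2]
  Insert 3 (step 3): P = [1, 3] / [6];  Q = [1, 2] / [3]
  Insert 2 (step 4): P = [1, 2] / [3] / [6];  Q = [1, 2] / [3] / [4]
  Insert 4 (step 5): P = [1, 2, 4] / [3] / [6];  Q = [1, 2, 5] / [3] / [4]
  Insert 5 (step 6): P = [1, 2, 4, 5] / [3] / [6];  Q = [1, 2, 5, 6] / [3] / [4]
  Insert 7 (step 7): P = [1, 2, 4, 5, 7] / [3] / [6];  Q = [1, 2, 5, 6, 7] / [3] / [4]
Final shape: (5, 1, 1).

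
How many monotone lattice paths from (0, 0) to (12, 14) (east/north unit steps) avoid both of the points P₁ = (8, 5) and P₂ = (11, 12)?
Number of paths = 5144581

Inclusion–exclusion. Total paths: C(26, 12) = 9657700. Through P₁: C(13, 8)·C(13, 4) = 920205. Through P₂: C(23, 11)·C(3, 1) = 4056234. Since P₁ is strictly southwest of P₂, a monotone path through both must visit P₁ then P₂; paths through both = C(13, 8)·C(10, 3)·C(3, 1) = 463320. Avoid both = 9657700 − 920205 − 4056234 + 463320 = 5144581.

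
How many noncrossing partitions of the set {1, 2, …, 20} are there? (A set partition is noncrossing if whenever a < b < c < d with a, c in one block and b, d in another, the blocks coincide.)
C_20 = 6564120420

These noncrossing partitions are counted by the Catalan number C_n = (1/(n + 1)) · C(2n, n). For n = 20: C_20 = (1/21) · C(40, 20) = 137846528820/21 = 6564120420.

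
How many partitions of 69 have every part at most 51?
p(69, parts ≤ 51) = 3553133

Use the recurrence p(n, m) = p(n, m−1) + p(n−m, m): either the largest part is < m (count p(n, m−1)) or the largest part is exactly m (remove one copy of m, count p(n−m, m)). With p(0, ·) = 1 this gives p(69, parts ≤ 51) = 3553133. (By conjugating Young diagrams, this also counts partitions of 69 into at most 51 parts.)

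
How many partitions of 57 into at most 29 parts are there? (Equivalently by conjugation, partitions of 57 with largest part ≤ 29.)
p(57, parts ≤ 29) = 599412

Use the recurrence p(n, m) = p(n, m−1) + p(n−m, m): either the largest part is < m (count p(n, m−1)) or the largest part is exactly m (remove one copy of m, count p(n−m, m)). With p(0, ·) = 1 this gives p(57, parts ≤ 29) = 599412. (By conjugating Young diagrams, this also counts partitions of 57 into at most 29 parts.)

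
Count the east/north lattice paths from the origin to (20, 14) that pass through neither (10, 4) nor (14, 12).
Number of paths = 950493144

Inclusion–exclusion. Total paths: C(34, 20) = 1391975640. Through P₁: C(14, 10)·C(20, 10) = 184940756. Through P₂: C(26, 14)·C(8, 6) = 270415600. Since P₁ is strictly southwest of P₂, a monotone path through both must visit P₁ then P₂; paths through both = C(14, 10)·C(12, 4)·C(8, 6) = 13873860. Avoid both = 1391975640 − 184940756 − 270415600 + 13873860 = 950493144.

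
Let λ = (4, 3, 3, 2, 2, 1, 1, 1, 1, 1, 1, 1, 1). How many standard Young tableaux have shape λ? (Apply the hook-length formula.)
# SYT of shape (4, 3, 3, 2, 2, 1, 1, 1, 1, 1, 1, 1, 1) = 38852055

Hook-length formula: f^λ = n! / Π hook(c), product over all cells c of the Young diagram. For λ = (4, 3, 3, 2, 2, 1, 1, 1, 1, 1, 1, 1, 1), n = 22 boxes. Hook lengths by row (left-to-right, top-to-bottom): [16, 7, 4, 1]; [14, 5, 2]; [13, 4, 1]; [11, 2]; [10, 1]; [8]; [7]; [6]; [5]; [4]; [3]; [2]; [1]. Product of hooks = 28930277376000. So f^λ = 22! / 28930277376000 = 1124000727777607680000 / 28930277376000 = 38852055.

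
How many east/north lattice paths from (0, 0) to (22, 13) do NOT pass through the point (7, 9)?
Number of paths = 1431996360

Total paths from (0, 0) to (22, 13): C(35, 22) = 1476337800. Paths through (7, 9): (paths (0, 0) → (7, 9)) × (paths (7, 9) → (22, 13)) = C(16, 7) · C(19, 15) = 11440 · 3876 = 44341440. Avoidance count = 1476337800 − 44341440 = 1431996360.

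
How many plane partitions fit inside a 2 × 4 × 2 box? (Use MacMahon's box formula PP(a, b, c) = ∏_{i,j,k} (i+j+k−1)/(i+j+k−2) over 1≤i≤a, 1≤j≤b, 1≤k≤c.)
PP(2, 4, 2) = 105

Evaluate the triple product over i = 1..2, j = 1..4, k = 1..2. The factors are (2/1) · (3/2) · (3/2) · (4/3) · (4/3) · (5/4) · (5/4) · (6/5) · … (16 factors total). The numerators and denominators telescope so the product is an integer; carrying out the multiplication exactly gives PP(2, 4, 2) = 105.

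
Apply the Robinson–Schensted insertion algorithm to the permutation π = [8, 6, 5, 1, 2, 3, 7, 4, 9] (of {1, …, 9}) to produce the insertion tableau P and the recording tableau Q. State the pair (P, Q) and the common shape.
P = [1, 2, 3, 4, 9] / [5, 7] / [6] / [8];  Q = [1, 5, 6, 7, 9] / [2, 8] / [3] / [4];  common shape = (5, 2, 1, 1)

Row-insert the values π_1, π_2, … into P one at a time, bumping the leftmost entry strictly greater than the inserted value down to the next row. The recording tableau Q records, in position (i, j), the step at which that cell was added to P.
  Insert 8 (step 1): P = [8];  Q = [1]
  Insert 6 (step 2): P = [6] / [8];  Q = [1] / [2]
  Insert 5 (step 3): P = [5] / [6] / [8];  Q = [1] / [2] / [3]
  Insert 1 (step 4): P = [1] / [5] / [6] / [8];  Q = [1] / [2] / [3] / [4]
  Insert 2 (step 5): P = [1, 2] / [5] / [6] / [8];  Q = [1, 5] / [2] / [3] / [4]
  Insert 3 (step 6): P = [1, 2, 3] / [5] / [6] / [8];  Q = [1, 5, 6] / [2] / [3] / [4]
  Insert 7 (step 7): P = [1, 2, 3, 7] / [5] / [6] / [8];  Q = [1, 5, 6, 7] / [2] / [3] / [4]
  Insert 4 (step 8): P = [1, 2, 3, 4] / [5, 7] / [6] / [8];  Q = [1, 5, 6, 7] / [2, 8] / [3] / [4]
  Insert 9 (step 9): P = [1, 2, 3, 4, 9] / [5, 7] / [6] / [8];  Q = [1, 5, 6, 7, 9] / [2, 8] / [3] / [4]
Final shape: (5, 2, 1, 1).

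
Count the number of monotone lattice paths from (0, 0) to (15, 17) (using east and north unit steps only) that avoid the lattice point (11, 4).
Number of paths = 562474020

Total paths from (0, 0) to (15, 17): C(32, 15) = 565722720. Paths through (11, 4): (paths (0, 0) → (11, 4)) × (paths (11, 4) → (15, 17)) = C(15, 11) · C(17, 4) = 1365 · 2380 = 3248700. Avoidance count = 565722720 − 3248700 = 562474020.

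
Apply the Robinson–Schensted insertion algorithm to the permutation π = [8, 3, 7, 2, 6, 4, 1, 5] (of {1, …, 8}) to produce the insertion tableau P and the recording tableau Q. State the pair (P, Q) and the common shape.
P = [1, 4, 5] / [2, 6] / [3] / [7] / [8];  Q = [1, 3, 8] / [2, 5] / [4] / [6] / [7];  common shape = (3, 2, 1, 1, 1)

Row-insert the values π_1, π_2, … into P one at a time, bumping the leftmost entry strictly greater than the inserted value down to the next row. The recording tableau Q records, in position (i, j), the step at which that cell was added to P.
  Insert 8 (step 1): P = [8];  Q = [1]
  Insert 3 (step 2): P = [3] / [8];  Q = [1] / [2]
  Insert 7 (step 3): P = [3, 7] / [8];  Q = [1, 3] / [2]
  Insert 2 (step 4): P = [2, 7] / [3] / [8];  Q = [1, 3] / [2] / [4]
  Insert 6 (step 5): P = [2, 6] / [3, 7] / [8];  Q = [1, 3] / [2, 5] / [4]
  Insert 4 (step 6): P = [2, 4] / [3, 6] / [7] / [8];  Q = [1, 3] / [2, 5] / [4] / [6]
  Insert 1 (step 7): P = [1, 4] / [2, 6] / [3] / [7] / [8];  Q = [1, 3] / [2, 5] / [4] / [6] / [7]
  Insert 5 (step 8): P = [1, 4, 5] / [2, 6] / [3] / [7] / [8];  Q = [1, 3, 8] / [2, 5] / [4] / [6] / [7]
Final shape: (3, 2, 1, 1, 1).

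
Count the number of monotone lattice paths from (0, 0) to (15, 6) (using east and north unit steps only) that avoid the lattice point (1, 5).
Number of paths = 54174

Total paths from (0, 0) to (15, 6): C(21, 15) = 54264. Paths through (1, 5): (paths (0, 0) → (1, 5)) × (paths (1, 5) → (15, 6)) = C(6, 1) · C(15, 14) = 6 · 15 = 90. Avoidance count = 54264 − 90 = 54174.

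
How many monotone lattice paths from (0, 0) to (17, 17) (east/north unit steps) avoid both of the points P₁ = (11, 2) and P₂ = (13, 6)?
Number of paths = 2293935498

Inclusion–exclusion. Total paths: C(34, 17) = 2333606220. Through P₁: C(13, 11)·C(21, 6) = 4232592. Through P₂: C(19, 13)·C(15, 4) = 37035180. Since P₁ is strictly southwest of P₂, a monotone path through both must visit P₁ then P₂; paths through both = C(13, 11)·C(6, 2)·C(15, 4) = 1597050. Avoid both = 2333606220 − 4232592 − 37035180 + 1597050 = 2293935498.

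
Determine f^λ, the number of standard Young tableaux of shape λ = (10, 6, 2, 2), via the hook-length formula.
# SYT of shape (10, 6, 2, 2) = 13323750

Hook-length formula: f^λ = n! / Π hook(c), product over all cells c of the Young diagram. For λ = (10, 6, 2, 2), n = 20 boxes. Hook lengths by row (left-to-right, top-to-bottom): [13, 12, 9, 8, 7, 6, 4, 3, 2, 1]; [8, 7, 4, 3, 2, 1]; [3, 2]; [2, 1]. Product of hooks = 182598893568. So f^λ = 20! / 182598893568 = 2432902008176640000 / 182598893568 = 13323750.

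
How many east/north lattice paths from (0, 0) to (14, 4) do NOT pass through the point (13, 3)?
Number of paths = 1940

Total paths from (0, 0) to (14, 4): C(18, 14) = 3060. Paths through (13, 3): (paths (0, 0) → (13, 3)) × (paths (13, 3) → (14, 4)) = C(16, 13) · C(2, 1) = 560 · 2 = 1120. Avoidance count = 3060 − 1120 = 1940.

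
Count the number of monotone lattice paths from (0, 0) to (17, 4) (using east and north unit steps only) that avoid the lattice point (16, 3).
Number of paths = 4047

Total paths from (0, 0) to (17, 4): C(21, 17) = 5985. Paths through (16, 3): (paths (0, 0) → (16, 3)) × (paths (16, 3) → (17, 4)) = C(19, 16) · C(2, 1) = 969 · 2 = 1938. Avoidance count = 5985 − 1938 = 4047.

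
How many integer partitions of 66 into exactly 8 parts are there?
p(66, 8 parts) = 67696

Partitions of n into exactly k parts are in bijection with partitions of n − k into at most k parts (subtract 1 from each part). So p(66, exactly 8) = p(58, parts ≤ 8). Computing via the recurrence p(m, j) = p(m, j−1) + p(m−j, j) gives 67696.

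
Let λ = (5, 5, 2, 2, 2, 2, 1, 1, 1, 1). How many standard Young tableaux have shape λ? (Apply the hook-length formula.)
# SYT of shape (5, 5, 2, 2, 2, 2, 1, 1, 1, 1) = 341976250

Hook-length formula: f^λ = n! / Π hook(c), product over all cells c of the Young diagram. For λ = (5, 5, 2, 2, 2, 2, 1, 1, 1, 1), n = 22 boxes. Hook lengths by row (left-to-right, top-to-bottom): [14, 9, 4, 3, 2]; [13, 8, 3, 2, 1]; [9, 4]; [8, 3]; [7, 2]; [6, 1]; [4]; [3]; [2]; [1]. Product of hooks = 3286780084224. So f^λ = 22! / 3286780084224 = 1124000727777607680000 / 3286780084224 = 341976250.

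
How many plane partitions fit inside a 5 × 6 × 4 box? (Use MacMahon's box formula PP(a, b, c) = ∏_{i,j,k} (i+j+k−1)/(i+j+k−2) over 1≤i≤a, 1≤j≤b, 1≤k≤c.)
PP(5, 6, 4) = 133613766

Evaluate the triple product over i = 1..5, j = 1..6, k = 1..4. The factors are (2/1) · (3/2) · (4/3) · (5/4) · (3/2) · (4/3) · (5/4) · (6/5) · … (120 factors total). The numerators and denominators telescope so the product is an integer; carrying out the multiplication exactly gives PP(5, 6, 4) = 133613766.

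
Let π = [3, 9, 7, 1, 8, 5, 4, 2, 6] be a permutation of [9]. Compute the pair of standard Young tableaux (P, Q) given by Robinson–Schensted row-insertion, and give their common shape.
P = [1, 2, 6] / [3, 4, 8] / [5] / [7] / [9];  Q = [1, 2, 5] / [3, 6, 9] / [4] / [7] / [8];  common shape = (3, 3, 1, 1, 1)

Row-insert the values π_1, π_2, … into P one at a time, bumping the leftmost entry strictly greater than the inserted value down to the next row. The recording tableau Q records, in position (i, j), the step at which that cell was added to P.
  Insert 3 (step 1): P = [3];  Q = [1]
  Insert 9 (step 2): P = [3, 9];  Q = [1, 2]
  Insert 7 (step 3): P = [3, 7] / [9];  Q = [1, 2] / [3]
  Insert 1 (step 4): P = [1, 7] / [3] / [9];  Q = [1, 2] / [3] / [4]
  Insert 8 (step 5): P = [1, 7, 8] / [3] / [9];  Q = [1, 2, 5] / [3] / [4]
  Insert 5 (step 6): P = [1, 5, 8] / [3, 7] / [9];  Q = [1, 2, 5] / [3, 6] / [4]
  Insert 4 (step 7): P = [1, 4, 8] / [3, 5] / [7] / [9];  Q = [1, 2, 5] / [3, 6] / [4] / [7]
  Insert 2 (step 8): P = [1, 2, 8] / [3, 4] / [5] / [7] / [9];  Q = [1, 2, 5] / [3, 6] / [4] / [7] / [8]
  Insert 6 (step 9): P = [1, 2, 6] / [3, 4, 8] / [5] / [7] / [9];  Q = [1, 2, 5] / [3, 6, 9] / [4] / [7] / [8]
Final shape: (3, 3, 1, 1, 1).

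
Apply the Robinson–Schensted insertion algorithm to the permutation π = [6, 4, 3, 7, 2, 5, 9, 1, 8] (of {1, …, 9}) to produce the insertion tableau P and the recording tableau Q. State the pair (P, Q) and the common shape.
P = [1, 5, 8] / [2, 7, 9] / [3] / [4] / [6];  Q = [1, 4, 7] / [2, 6, 9] / [3] / [5] / [8];  common shape = (3, 3, 1, 1, 1)

Row-insert the values π_1, π_2, … into P one at a time, bumping the leftmost entry strictly greater than the inserted value down to the next row. The recording tableau Q records, in position (i, j), the step at which that cell was added to P.
  Insert 6 (step 1): P = [6];  Q = [1]
  Insert 4 (step 2): P = [4] / [6];  Q = [1] / [2]
  Insert 3 (step 3): P = [3] / [4] / [6];  Q = [1] / [2] / [3]
  Insert 7 (step 4): P = [3, 7] / [4] / [6];  Q = [1, 4] / [2] / [3]
  Insert 2 (step 5): P = [2, 7] / [3] / [4] / [6];  Q = [1, 4] / [2] / [3] / [5]
  Insert 5 (step 6): P = [2, 5] / [3, 7] / [4] / [6];  Q = [1, 4] / [2, 6] / [3] / [5]
  Insert 9 (step 7): P = [2, 5, 9] / [3, 7] / [4] / [6];  Q = [1, 4, 7] / [2, 6] / [3] / [5]
  Insert 1 (step 8): P = [1, 5, 9] / [2, 7] / [3] / [4] / [6];  Q = [1, 4, 7] / [2, 6] / [3] / [5] / [8]
  Insert 8 (step 9): P = [1, 5, 8] / [2, 7, 9] / [3] / [4] / [6];  Q = [1, 4, 7] / [2, 6, 9] / [3] / [5] / [8]
Final shape: (3, 3, 1, 1, 1).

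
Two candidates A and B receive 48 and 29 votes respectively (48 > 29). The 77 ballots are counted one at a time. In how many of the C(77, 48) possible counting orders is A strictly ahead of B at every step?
Strict-lead orderings = 326385840027712089100

Total orderings of the 77 votes with 48 for A: C(77, 48) = 1322721562217570045300. By the Bertrand ballot formula (Cycle Lemma / reflection principle), the number of orderings in which A is strictly ahead of B throughout is (p − q)/(p + q) · C(p + q, p) = (48 − 29)/(48 + 29) · 1322721562217570045300 = 326385840027712089100.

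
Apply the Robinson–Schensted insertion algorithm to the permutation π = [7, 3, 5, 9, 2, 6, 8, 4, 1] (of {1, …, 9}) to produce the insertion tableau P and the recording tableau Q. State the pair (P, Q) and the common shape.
P = [1, 4, 6, 8] / [2, 5] / [3, 9] / [7];  Q = [1, 3, 4, 7] / [2, 6] / [5, 8] / [9];  common shape = (4, 2, 2, 1)

Row-insert the values π_1, π_2, … into P one at a time, bumping the leftmost entry strictly greater than the inserted value down to the next row. The recording tableau Q records, in position (i, j), the step at which that cell was added to P.
  Insert 7 (step 1): P = [7];  Q = [1]
  Insert 3 (step 2): P = [3] / [7];  Q = [1] / [2]
  Insert 5 (step 3): P = [3, 5] / [7];  Q = [1, 3] / [2]
  Insert 9 (step 4): P = [3, 5, 9] / [7];  Q = [1, 3, 4] / [2]
  Insert 2 (step 5): P = [2, 5, 9] / [3] / [7];  Q = [1, 3, 4] / [2] / [5]
  Insert 6 (step 6): P = [2, 5, 6] / [3, 9] / [7];  Q = [1, 3, 4] / [2, 6] / [5]
  Insert 8 (step 7): P = [2, 5, 6, 8] / [3, 9] / [7];  Q = [1, 3, 4, 7] / [2, 6] / [5]
  Insert 4 (step 8): P = [2, 4, 6, 8] / [3, 5] / [7, 9];  Q = [1, 3, 4, 7] / [2, 6] / [5, 8]
  Insert 1 (step 9): P = [1, 4, 6, 8] / [2, 5] / [3, 9] / [7];  Q = [1, 3, 4, 7] / [2, 6] / [5, 8] / [9]
Final shape: (4, 2, 2, 1).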